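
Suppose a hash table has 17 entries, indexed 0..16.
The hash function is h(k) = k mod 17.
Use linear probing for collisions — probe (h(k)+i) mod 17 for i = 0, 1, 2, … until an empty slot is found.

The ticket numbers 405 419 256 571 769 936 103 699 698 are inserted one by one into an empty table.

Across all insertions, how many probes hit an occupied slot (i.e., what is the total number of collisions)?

Insert 405: h=14, slot 14 empty => index 14.
Insert 419: h=11, slot 11 empty => index 11.
Insert 256: h=1, slot 1 empty => index 1.
Insert 571: h=10, slot 10 empty => index 10.
Insert 769: h=4, slot 4 empty => index 4.
Insert 936: h=1, slot 1 occupied => index 2.
Insert 103: h=1, slots 1,2 occupied => index 3.
Insert 699: h=2, slots 2,3,4 occupied => index 5.
Insert 698: h=1, slots 1,2,3,4,5 occupied => index 6.
Table: [_, 256, 936, 103, 769, 699, 698, _, _, _, 571, 419, _, _, 405, _, _]

11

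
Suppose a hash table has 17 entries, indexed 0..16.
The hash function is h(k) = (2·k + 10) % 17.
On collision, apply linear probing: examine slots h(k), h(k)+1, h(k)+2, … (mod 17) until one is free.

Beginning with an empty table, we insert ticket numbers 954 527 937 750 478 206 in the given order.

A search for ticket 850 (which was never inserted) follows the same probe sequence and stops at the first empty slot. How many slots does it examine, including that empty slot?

2

Insert 954: h=14, slot 14 empty => index 14.
Insert 527: h=10, slot 10 empty => index 10.
Insert 937: h=14, slot 14 occupied => index 15.
Insert 750: h=14, slots 14,15 occupied => index 16.
Insert 478: h=14, slots 14,15,16 occupied => index 0.
Insert 206: h=14, slots 14,15,16,0 occupied => index 1.
Table: [478, 206, ∅, ∅, ∅, ∅, ∅, ∅, ∅, ∅, 527, ∅, ∅, ∅, 954, 937, 750]
Lookup 850: h=10, probe 10,11 → slot 11 empty, not found.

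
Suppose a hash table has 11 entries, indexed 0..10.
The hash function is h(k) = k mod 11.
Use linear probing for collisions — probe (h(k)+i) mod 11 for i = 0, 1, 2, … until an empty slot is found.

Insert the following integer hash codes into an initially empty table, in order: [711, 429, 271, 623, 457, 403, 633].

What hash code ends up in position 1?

711 hashes to 7; slot 7 is free → place at 7.
429 hashes to 0; slot 0 is free → place at 0.
271 hashes to 7; 7 taken → place at 8.
623 hashes to 7; 7,8 taken → place at 9.
457 hashes to 6; slot 6 is free → place at 6.
403 hashes to 7; 7,8,9 taken → place at 10.
633 hashes to 6; 6,7,8,9,10,0 taken → place at 1.
Table: [429, 633, -, -, -, -, 457, 711, 271, 623, 403]

633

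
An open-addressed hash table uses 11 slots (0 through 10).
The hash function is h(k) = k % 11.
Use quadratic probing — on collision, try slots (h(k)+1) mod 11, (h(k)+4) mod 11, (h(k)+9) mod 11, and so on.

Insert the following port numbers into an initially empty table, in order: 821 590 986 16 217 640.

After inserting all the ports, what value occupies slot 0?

986

821 hashes to 7; slot 7 is free => place at 7.
590 hashes to 7; 7 taken => place at 8.
986 hashes to 7; 7,8 taken => place at 0.
16 hashes to 5; slot 5 is free => place at 5.
217 hashes to 8; 8 taken => place at 9.
640 hashes to 2; slot 2 is free => place at 2.
Table: [986, ∅, 640, ∅, ∅, 16, ∅, 821, 590, 217, ∅]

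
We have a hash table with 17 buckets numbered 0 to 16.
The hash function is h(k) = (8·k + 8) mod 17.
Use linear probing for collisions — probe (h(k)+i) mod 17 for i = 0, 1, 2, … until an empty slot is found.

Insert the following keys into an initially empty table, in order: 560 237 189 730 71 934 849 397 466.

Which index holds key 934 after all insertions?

Insert 560: h=0, slot 0 empty -> index 0.
Insert 237: h=0, slot 0 occupied -> index 1.
Insert 189: h=7, slot 7 empty -> index 7.
Insert 730: h=0, slots 0,1 occupied -> index 2.
Insert 71: h=15, slot 15 empty -> index 15.
Insert 934: h=0, slots 0,1,2 occupied -> index 3.
Insert 849: h=0, slots 0,1,2,3 occupied -> index 4.
Insert 397: h=5, slot 5 empty -> index 5.
Insert 466: h=13, slot 13 empty -> index 13.
Table: [560, 237, 730, 934, 849, 397, _, 189, _, _, _, _, _, 466, _, 71, _]

3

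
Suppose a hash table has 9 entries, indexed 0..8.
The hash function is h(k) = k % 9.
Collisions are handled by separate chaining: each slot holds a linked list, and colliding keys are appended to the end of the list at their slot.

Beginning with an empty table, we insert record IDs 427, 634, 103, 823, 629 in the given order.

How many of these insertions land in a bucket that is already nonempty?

3

Insert 427: h=4, bucket 4 empty → new chain.
Insert 634: h=4, bucket 4 nonempty → append to chain.
Insert 103: h=4, bucket 4 nonempty → append to chain.
Insert 823: h=4, bucket 4 nonempty → append to chain.
Insert 629: h=8, bucket 8 empty → new chain.
Final buckets:
0: .
1: .
2: .
3: .
4: 427 -> 634 -> 103 -> 823
5: .
6: .
7: .
8: 629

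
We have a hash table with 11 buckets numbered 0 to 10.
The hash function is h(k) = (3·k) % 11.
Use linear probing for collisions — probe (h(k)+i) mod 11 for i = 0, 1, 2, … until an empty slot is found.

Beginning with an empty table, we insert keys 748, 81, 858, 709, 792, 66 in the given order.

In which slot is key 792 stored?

Insert 748: h=0, slot 0 empty → index 0.
Insert 81: h=1, slot 1 empty → index 1.
Insert 858: h=0, slots 0,1 occupied → index 2.
Insert 709: h=4, slot 4 empty → index 4.
Insert 792: h=0, slots 0,1,2 occupied → index 3.
Insert 66: h=0, slots 0,1,2,3,4 occupied → index 5.
Table: [748, 81, 858, 792, 709, 66, _, _, _, _, _]

3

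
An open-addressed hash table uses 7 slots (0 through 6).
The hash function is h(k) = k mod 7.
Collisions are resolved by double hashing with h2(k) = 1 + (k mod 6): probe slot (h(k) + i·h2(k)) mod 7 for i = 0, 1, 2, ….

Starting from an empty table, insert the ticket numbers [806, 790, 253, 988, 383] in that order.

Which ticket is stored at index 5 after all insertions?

383

Insert 806: h=1, slot 1 empty => index 1.
Insert 790: h=6, slot 6 empty => index 6.
Insert 253: h=1, h2=2, slot 1 occupied => index 3.
Insert 988: h=1, h2=5, slots 1,6 occupied => index 4.
Insert 383: h=5, slot 5 empty => index 5.
Table: [_, 806, _, 253, 988, 383, 790]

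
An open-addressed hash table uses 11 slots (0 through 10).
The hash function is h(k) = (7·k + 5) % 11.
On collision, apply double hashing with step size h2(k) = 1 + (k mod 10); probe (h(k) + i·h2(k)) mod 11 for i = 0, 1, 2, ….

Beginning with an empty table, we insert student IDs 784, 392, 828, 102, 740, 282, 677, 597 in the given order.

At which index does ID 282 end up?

8

784 hashes to 4; slot 4 is free => place at 4.
392 hashes to 10; slot 10 is free => place at 10.
828 hashes to 4, h2=9; 4 taken => place at 2.
102 hashes to 4, h2=3; 4 taken => place at 7.
740 hashes to 4, h2=1; 4 taken => place at 5.
282 hashes to 10, h2=3; 10,2,5 taken => place at 8.
677 hashes to 3; slot 3 is free => place at 3.
597 hashes to 4, h2=8; 4 taken => place at 1.
Table: [_, 597, 828, 677, 784, 740, _, 102, 282, _, 392]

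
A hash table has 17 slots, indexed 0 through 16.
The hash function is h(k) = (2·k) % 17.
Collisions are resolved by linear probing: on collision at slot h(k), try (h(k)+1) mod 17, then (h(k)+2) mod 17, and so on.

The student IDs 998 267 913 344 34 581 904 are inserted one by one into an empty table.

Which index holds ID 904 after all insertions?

998 hashes to 7; slot 7 is free -> place at 7.
267 hashes to 7; 7 taken -> place at 8.
913 hashes to 7; 7,8 taken -> place at 9.
344 hashes to 8; 8,9 taken -> place at 10.
34 hashes to 0; slot 0 is free -> place at 0.
581 hashes to 6; slot 6 is free -> place at 6.
904 hashes to 6; 6,7,8,9,10 taken -> place at 11.
Table: [34, ., ., ., ., ., 581, 998, 267, 913, 344, 904, ., ., ., ., .]

11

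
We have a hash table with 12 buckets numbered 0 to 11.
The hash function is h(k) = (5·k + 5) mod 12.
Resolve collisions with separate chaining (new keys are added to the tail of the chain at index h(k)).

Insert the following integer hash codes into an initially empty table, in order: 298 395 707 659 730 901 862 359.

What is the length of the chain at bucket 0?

Insert 298: h=7, bucket 7 empty → new chain.
Insert 395: h=0, bucket 0 empty → new chain.
Insert 707: h=0, bucket 0 nonempty → append to chain.
Insert 659: h=0, bucket 0 nonempty → append to chain.
Insert 730: h=7, bucket 7 nonempty → append to chain.
Insert 901: h=10, bucket 10 empty → new chain.
Insert 862: h=7, bucket 7 nonempty → append to chain.
Insert 359: h=0, bucket 0 nonempty → append to chain.
Final buckets:
0: 395 -> 707 -> 659 -> 359
1: -
2: -
3: -
4: -
5: -
6: -
7: 298 -> 730 -> 862
8: -
9: -
10: 901
11: -

4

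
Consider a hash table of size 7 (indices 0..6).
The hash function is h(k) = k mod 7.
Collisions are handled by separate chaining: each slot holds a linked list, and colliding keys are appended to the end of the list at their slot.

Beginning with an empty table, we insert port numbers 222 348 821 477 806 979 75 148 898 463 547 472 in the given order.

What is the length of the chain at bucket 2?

2

222 -> bucket 5
348 -> bucket 5 (collision)
821 -> bucket 2
477 -> bucket 1
806 -> bucket 1 (collision)
979 -> bucket 6
75 -> bucket 5 (collision)
148 -> bucket 1 (collision)
898 -> bucket 2 (collision)
463 -> bucket 1 (collision)
547 -> bucket 1 (collision)
472 -> bucket 3
Final buckets:
0: _
1: 477 -> 806 -> 148 -> 463 -> 547
2: 821 -> 898
3: 472
4: _
5: 222 -> 348 -> 75
6: 979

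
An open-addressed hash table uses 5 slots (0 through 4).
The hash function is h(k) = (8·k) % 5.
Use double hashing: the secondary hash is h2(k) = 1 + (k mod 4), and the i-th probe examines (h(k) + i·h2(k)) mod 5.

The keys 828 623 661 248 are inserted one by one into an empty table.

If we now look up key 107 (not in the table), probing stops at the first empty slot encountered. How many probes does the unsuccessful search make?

5

828 hashes to 4; slot 4 is free => place at 4.
623 hashes to 4, h2=4; 4 taken => place at 3.
661 hashes to 3, h2=2; 3 taken => place at 0.
248 hashes to 4, h2=1; 4,0 taken => place at 1.
Table: [661, 248, ∅, 623, 828]
Lookup 107: h=1, h2=4, probe 1,0,4,3,2 → slot 2 empty, not found.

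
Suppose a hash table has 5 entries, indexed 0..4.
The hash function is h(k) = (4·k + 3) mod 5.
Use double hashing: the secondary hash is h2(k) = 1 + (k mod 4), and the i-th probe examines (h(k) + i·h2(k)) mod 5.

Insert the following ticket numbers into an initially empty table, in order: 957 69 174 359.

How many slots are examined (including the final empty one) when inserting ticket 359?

957: h=1 → slot 1
69: h=4 → slot 4
174: h=4, h2=3, probe 4,2 → slot 2
359: h=4, h2=4, probe 4,3 → slot 3
Table: [∅, 957, 174, 359, 69]

2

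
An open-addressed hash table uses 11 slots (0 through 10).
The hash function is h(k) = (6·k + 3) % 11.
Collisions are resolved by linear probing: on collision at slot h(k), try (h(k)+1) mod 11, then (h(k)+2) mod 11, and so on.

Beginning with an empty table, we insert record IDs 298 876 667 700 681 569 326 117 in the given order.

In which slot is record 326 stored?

4

298 hashes to 9; slot 9 is free -> place at 9.
876 hashes to 1; slot 1 is free -> place at 1.
667 hashes to 1; 1 taken -> place at 2.
700 hashes to 1; 1,2 taken -> place at 3.
681 hashes to 8; slot 8 is free -> place at 8.
569 hashes to 7; slot 7 is free -> place at 7.
326 hashes to 1; 1,2,3 taken -> place at 4.
117 hashes to 1; 1,2,3,4 taken -> place at 5.
Table: [_, 876, 667, 700, 326, 117, _, 569, 681, 298, _]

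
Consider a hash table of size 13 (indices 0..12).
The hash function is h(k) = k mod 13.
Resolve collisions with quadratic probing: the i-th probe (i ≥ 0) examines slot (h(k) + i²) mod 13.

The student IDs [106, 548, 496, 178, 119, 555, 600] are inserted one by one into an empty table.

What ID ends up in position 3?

548

106: h=2 → slot 2
548: h=2, probe 2,3 → slot 3
496: h=2, probe 2,3,6 → slot 6
178: h=9 → slot 9
119: h=2, probe 2,3,6,11 → slot 11
555: h=9, probe 9,10 → slot 10
600: h=2, probe 2,3,6,11,5 → slot 5
Table: [—, —, 106, 548, —, 600, 496, —, —, 178, 555, 119, —]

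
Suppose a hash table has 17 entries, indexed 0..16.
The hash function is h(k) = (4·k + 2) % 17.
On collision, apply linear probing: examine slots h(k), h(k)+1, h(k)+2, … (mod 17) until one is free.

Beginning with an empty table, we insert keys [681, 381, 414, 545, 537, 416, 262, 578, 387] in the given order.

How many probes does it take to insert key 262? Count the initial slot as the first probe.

2

Insert 681: h=6, slot 6 empty => index 6.
Insert 381: h=13, slot 13 empty => index 13.
Insert 414: h=9, slot 9 empty => index 9.
Insert 545: h=6, slot 6 occupied => index 7.
Insert 537: h=8, slot 8 empty => index 8.
Insert 416: h=0, slot 0 empty => index 0.
Insert 262: h=13, slot 13 occupied => index 14.
Insert 578: h=2, slot 2 empty => index 2.
Insert 387: h=3, slot 3 empty => index 3.
Table: [416, ., 578, 387, ., ., 681, 545, 537, 414, ., ., ., 381, 262, ., .]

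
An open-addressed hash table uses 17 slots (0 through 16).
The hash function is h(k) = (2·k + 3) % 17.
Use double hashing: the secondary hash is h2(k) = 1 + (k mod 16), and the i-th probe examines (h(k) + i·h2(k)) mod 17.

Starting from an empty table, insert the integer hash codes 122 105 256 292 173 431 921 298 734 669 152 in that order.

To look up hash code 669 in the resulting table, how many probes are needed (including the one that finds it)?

122: h=9 → slot 9
105: h=9, h2=10, probe 9,2 → slot 2
256: h=5 → slot 5
292: h=9, h2=5, probe 9,14 → slot 14
173: h=9, h2=14, probe 9,6 → slot 6
431: h=15 → slot 15
921: h=9, h2=10, probe 9,2,12 → slot 12
298: h=4 → slot 4
734: h=9, h2=15, probe 9,7 → slot 7
669: h=15, h2=14, probe 15,12,9,6,3 → slot 3
152: h=1 → slot 1
Table: [∅, 152, 105, 669, 298, 256, 173, 734, ∅, 122, ∅, ∅, 921, ∅, 292, 431, ∅]
Lookup 669: h=15, h2=14, probe 15,12,9,6,3 → found at 3.

5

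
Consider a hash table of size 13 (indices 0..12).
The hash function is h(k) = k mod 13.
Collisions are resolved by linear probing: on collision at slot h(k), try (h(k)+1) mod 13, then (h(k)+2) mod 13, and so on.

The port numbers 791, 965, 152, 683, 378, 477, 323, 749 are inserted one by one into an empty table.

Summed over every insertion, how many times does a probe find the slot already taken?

2

791: h=11 => slot 11
965: h=3 => slot 3
152: h=9 => slot 9
683: h=7 => slot 7
378: h=1 => slot 1
477: h=9, probe 9,10 => slot 10
323: h=11, probe 11,12 => slot 12
749: h=8 => slot 8
Table: [-, 378, -, 965, -, -, -, 683, 749, 152, 477, 791, 323]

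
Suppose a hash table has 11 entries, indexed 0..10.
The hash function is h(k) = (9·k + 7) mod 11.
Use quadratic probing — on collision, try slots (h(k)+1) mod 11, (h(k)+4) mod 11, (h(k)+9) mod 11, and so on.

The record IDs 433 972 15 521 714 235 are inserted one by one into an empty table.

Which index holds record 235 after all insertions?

4

433 hashes to 10; slot 10 is free → place at 10.
972 hashes to 10; 10 taken → place at 0.
15 hashes to 10; 10,0 taken → place at 3.
521 hashes to 10; 10,0,3 taken → place at 8.
714 hashes to 9; slot 9 is free → place at 9.
235 hashes to 10; 10,0,3,8 taken → place at 4.
Table: [972, -, -, 15, 235, -, -, -, 521, 714, 433]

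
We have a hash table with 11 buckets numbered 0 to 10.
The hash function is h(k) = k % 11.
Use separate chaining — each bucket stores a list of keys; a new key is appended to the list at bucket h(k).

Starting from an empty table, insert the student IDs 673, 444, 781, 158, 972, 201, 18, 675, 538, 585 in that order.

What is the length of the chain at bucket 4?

673 -> bucket 2
444 -> bucket 4
781 -> bucket 0
158 -> bucket 4 (collision)
972 -> bucket 4 (collision)
201 -> bucket 3
18 -> bucket 7
675 -> bucket 4 (collision)
538 -> bucket 10
585 -> bucket 2 (collision)
Final buckets:
0: 781
1: -
2: 673 -> 585
3: 201
4: 444 -> 158 -> 972 -> 675
5: -
6: -
7: 18
8: -
9: -
10: 538

4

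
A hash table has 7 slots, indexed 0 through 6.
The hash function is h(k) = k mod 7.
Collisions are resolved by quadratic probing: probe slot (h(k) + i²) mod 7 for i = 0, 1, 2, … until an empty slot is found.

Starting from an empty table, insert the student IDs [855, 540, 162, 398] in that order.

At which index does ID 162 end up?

5

Insert 855: h=1, slot 1 empty -> index 1.
Insert 540: h=1, slot 1 occupied -> index 2.
Insert 162: h=1, slots 1,2 occupied -> index 5.
Insert 398: h=6, slot 6 empty -> index 6.
Table: [—, 855, 540, —, —, 162, 398]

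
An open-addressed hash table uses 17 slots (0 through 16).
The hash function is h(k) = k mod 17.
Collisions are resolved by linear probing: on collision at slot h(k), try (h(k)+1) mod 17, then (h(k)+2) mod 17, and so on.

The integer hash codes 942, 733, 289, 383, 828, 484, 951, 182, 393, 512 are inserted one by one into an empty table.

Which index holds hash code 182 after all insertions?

13

Insert 942: h=7, slot 7 empty → index 7.
Insert 733: h=2, slot 2 empty → index 2.
Insert 289: h=0, slot 0 empty → index 0.
Insert 383: h=9, slot 9 empty → index 9.
Insert 828: h=12, slot 12 empty → index 12.
Insert 484: h=8, slot 8 empty → index 8.
Insert 951: h=16, slot 16 empty → index 16.
Insert 182: h=12, slot 12 occupied → index 13.
Insert 393: h=2, slot 2 occupied → index 3.
Insert 512: h=2, slots 2,3 occupied → index 4.
Table: [289, -, 733, 393, 512, -, -, 942, 484, 383, -, -, 828, 182, -, -, 951]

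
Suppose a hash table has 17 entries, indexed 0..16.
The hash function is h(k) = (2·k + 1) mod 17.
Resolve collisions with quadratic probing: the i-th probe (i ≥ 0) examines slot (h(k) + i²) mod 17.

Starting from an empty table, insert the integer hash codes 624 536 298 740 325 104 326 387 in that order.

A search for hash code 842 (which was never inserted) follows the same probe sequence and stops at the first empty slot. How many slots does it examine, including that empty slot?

624: h=8 → slot 8
536: h=2 → slot 2
298: h=2, probe 2,3 → slot 3
740: h=2, probe 2,3,6 → slot 6
325: h=5 → slot 5
104: h=5, probe 5,6,9 → slot 9
326: h=7 → slot 7
387: h=10 → slot 10
Table: [∅, ∅, 536, 298, ∅, 325, 740, 326, 624, 104, 387, ∅, ∅, ∅, ∅, ∅, ∅]
Lookup 842: h=2, probe 2,3,6,11 → slot 11 empty, not found.

4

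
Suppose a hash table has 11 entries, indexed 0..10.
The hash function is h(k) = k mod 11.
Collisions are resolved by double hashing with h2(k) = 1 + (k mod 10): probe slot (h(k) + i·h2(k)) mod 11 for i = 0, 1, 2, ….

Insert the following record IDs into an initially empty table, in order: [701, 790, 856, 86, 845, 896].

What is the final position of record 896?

701 hashes to 8; slot 8 is free -> place at 8.
790 hashes to 9; slot 9 is free -> place at 9.
856 hashes to 9, h2=7; 9 taken -> place at 5.
86 hashes to 9, h2=7; 9,5 taken -> place at 1.
845 hashes to 9, h2=6; 9 taken -> place at 4.
896 hashes to 5, h2=7; 5,1,8,4 taken -> place at 0.
Table: [896, 86, _, _, 845, 856, _, _, 701, 790, _]

0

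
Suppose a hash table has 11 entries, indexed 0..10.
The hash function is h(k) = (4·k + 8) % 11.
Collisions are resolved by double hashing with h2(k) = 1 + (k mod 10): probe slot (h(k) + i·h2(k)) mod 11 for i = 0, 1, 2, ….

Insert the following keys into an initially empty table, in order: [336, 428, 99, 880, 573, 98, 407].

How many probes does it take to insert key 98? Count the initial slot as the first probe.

2

Insert 336: h=10, slot 10 empty -> index 10.
Insert 428: h=4, slot 4 empty -> index 4.
Insert 99: h=8, slot 8 empty -> index 8.
Insert 880: h=8, h2=1, slot 8 occupied -> index 9.
Insert 573: h=1, slot 1 empty -> index 1.
Insert 98: h=4, h2=9, slot 4 occupied -> index 2.
Insert 407: h=8, h2=8, slot 8 occupied -> index 5.
Table: [., 573, 98, ., 428, 407, ., ., 99, 880, 336]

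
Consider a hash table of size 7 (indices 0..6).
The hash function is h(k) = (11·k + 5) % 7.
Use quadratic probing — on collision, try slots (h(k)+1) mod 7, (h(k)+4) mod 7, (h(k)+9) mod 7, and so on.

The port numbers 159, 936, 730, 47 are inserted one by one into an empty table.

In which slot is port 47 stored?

Insert 159: h=4, slot 4 empty → index 4.
Insert 936: h=4, slot 4 occupied → index 5.
Insert 730: h=6, slot 6 empty → index 6.
Insert 47: h=4, slots 4,5 occupied → index 1.
Table: [-, 47, -, -, 159, 936, 730]

1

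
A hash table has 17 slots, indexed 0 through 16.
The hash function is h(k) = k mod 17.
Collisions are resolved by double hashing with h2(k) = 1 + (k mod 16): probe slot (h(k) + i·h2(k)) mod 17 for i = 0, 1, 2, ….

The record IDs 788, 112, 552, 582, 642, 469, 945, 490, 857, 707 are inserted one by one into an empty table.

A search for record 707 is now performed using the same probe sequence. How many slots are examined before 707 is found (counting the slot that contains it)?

Insert 788: h=6, slot 6 empty => index 6.
Insert 112: h=10, slot 10 empty => index 10.
Insert 552: h=8, slot 8 empty => index 8.
Insert 582: h=4, slot 4 empty => index 4.
Insert 642: h=13, slot 13 empty => index 13.
Insert 469: h=10, h2=6, slot 10 occupied => index 16.
Insert 945: h=10, h2=2, slot 10 occupied => index 12.
Insert 490: h=14, slot 14 empty => index 14.
Insert 857: h=7, slot 7 empty => index 7.
Insert 707: h=10, h2=4, slots 10,14 occupied => index 1.
Table: [., 707, ., ., 582, ., 788, 857, 552, ., 112, ., 945, 642, 490, ., 469]
Lookup 707: h=10, h2=4, probe 10,14,1 → found at 1.

3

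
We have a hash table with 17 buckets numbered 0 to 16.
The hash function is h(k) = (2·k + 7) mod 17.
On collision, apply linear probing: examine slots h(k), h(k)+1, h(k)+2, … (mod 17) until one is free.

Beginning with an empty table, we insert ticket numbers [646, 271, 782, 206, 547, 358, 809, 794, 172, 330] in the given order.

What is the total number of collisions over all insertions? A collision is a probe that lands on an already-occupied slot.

646 hashes to 7; slot 7 is free => place at 7.
271 hashes to 5; slot 5 is free => place at 5.
782 hashes to 7; 7 taken => place at 8.
206 hashes to 11; slot 11 is free => place at 11.
547 hashes to 13; slot 13 is free => place at 13.
358 hashes to 9; slot 9 is free => place at 9.
809 hashes to 10; slot 10 is free => place at 10.
794 hashes to 14; slot 14 is free => place at 14.
172 hashes to 11; 11 taken => place at 12.
330 hashes to 4; slot 4 is free => place at 4.
Table: [—, —, —, —, 330, 271, —, 646, 782, 358, 809, 206, 172, 547, 794, —, —]

2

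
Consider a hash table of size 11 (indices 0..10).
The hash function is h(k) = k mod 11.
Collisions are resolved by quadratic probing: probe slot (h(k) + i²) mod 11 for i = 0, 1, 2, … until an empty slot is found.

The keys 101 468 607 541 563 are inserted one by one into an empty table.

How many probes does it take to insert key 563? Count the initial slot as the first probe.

5

Insert 101: h=2, slot 2 empty -> index 2.
Insert 468: h=6, slot 6 empty -> index 6.
Insert 607: h=2, slot 2 occupied -> index 3.
Insert 541: h=2, slots 2,3,6 occupied -> index 0.
Insert 563: h=2, slots 2,3,6,0 occupied -> index 7.
Table: [541, —, 101, 607, —, —, 468, 563, —, —, —]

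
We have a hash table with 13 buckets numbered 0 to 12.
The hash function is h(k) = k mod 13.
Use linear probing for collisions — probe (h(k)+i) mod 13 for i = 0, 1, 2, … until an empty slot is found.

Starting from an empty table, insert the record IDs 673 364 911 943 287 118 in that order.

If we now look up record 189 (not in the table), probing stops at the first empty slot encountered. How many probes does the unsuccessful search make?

673 hashes to 10; slot 10 is free => place at 10.
364 hashes to 0; slot 0 is free => place at 0.
911 hashes to 1; slot 1 is free => place at 1.
943 hashes to 7; slot 7 is free => place at 7.
287 hashes to 1; 1 taken => place at 2.
118 hashes to 1; 1,2 taken => place at 3.
Table: [364, 911, 287, 118, —, —, —, 943, —, —, 673, —, —]
Lookup 189: h=7, probe 7,8 → slot 8 empty, not found.

2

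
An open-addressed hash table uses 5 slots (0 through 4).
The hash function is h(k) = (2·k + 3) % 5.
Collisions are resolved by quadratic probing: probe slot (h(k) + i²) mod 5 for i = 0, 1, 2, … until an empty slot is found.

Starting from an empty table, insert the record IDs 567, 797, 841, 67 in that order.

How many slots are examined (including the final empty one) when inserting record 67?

567: h=2 → slot 2
797: h=2, probe 2,3 → slot 3
841: h=0 → slot 0
67: h=2, probe 2,3,1 → slot 1
Table: [841, 67, 567, 797, -]

3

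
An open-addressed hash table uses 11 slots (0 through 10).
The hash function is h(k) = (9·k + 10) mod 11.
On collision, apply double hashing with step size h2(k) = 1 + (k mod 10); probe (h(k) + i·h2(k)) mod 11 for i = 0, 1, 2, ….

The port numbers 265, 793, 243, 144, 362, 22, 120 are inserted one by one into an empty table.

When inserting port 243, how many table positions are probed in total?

265: h=8 => slot 8
793: h=8, h2=4, probe 8,1 => slot 1
243: h=8, h2=4, probe 8,1,5 => slot 5
144: h=8, h2=5, probe 8,2 => slot 2
362: h=1, h2=3, probe 1,4 => slot 4
22: h=10 => slot 10
120: h=1, h2=1, probe 1,2,3 => slot 3
Table: [-, 793, 144, 120, 362, 243, -, -, 265, -, 22]

3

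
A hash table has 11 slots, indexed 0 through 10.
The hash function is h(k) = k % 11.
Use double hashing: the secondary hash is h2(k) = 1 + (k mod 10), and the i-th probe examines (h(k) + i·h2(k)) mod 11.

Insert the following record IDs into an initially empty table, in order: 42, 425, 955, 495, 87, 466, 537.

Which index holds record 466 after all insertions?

3

Insert 42: h=9, slot 9 empty -> index 9.
Insert 425: h=7, slot 7 empty -> index 7.
Insert 955: h=9, h2=6, slot 9 occupied -> index 4.
Insert 495: h=0, slot 0 empty -> index 0.
Insert 87: h=10, slot 10 empty -> index 10.
Insert 466: h=4, h2=7, slots 4,0,7 occupied -> index 3.
Insert 537: h=9, h2=8, slot 9 occupied -> index 6.
Table: [495, _, _, 466, 955, _, 537, 425, _, 42, 87]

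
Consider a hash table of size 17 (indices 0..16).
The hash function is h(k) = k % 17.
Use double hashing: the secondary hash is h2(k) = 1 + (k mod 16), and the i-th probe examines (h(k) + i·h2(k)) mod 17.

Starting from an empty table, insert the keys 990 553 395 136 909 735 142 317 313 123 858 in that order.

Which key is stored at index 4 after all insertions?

990 hashes to 4; slot 4 is free → place at 4.
553 hashes to 9; slot 9 is free → place at 9.
395 hashes to 4, h2=12; 4 taken → place at 16.
136 hashes to 0; slot 0 is free → place at 0.
909 hashes to 8; slot 8 is free → place at 8.
735 hashes to 4, h2=16; 4 taken → place at 3.
142 hashes to 6; slot 6 is free → place at 6.
317 hashes to 11; slot 11 is free → place at 11.
313 hashes to 7; slot 7 is free → place at 7.
123 hashes to 4, h2=12; 4,16,11,6 taken → place at 1.
858 hashes to 8, h2=11; 8 taken → place at 2.
Table: [136, 123, 858, 735, 990, ., 142, 313, 909, 553, ., 317, ., ., ., ., 395]

990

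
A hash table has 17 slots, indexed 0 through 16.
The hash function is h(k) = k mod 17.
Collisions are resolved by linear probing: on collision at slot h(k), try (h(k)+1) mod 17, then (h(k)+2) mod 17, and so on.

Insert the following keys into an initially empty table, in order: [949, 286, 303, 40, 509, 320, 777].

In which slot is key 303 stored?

16

949 hashes to 14; slot 14 is free → place at 14.
286 hashes to 14; 14 taken → place at 15.
303 hashes to 14; 14,15 taken → place at 16.
40 hashes to 6; slot 6 is free → place at 6.
509 hashes to 16; 16 taken → place at 0.
320 hashes to 14; 14,15,16,0 taken → place at 1.
777 hashes to 12; slot 12 is free → place at 12.
Table: [509, 320, _, _, _, _, 40, _, _, _, _, _, 777, _, 949, 286, 303]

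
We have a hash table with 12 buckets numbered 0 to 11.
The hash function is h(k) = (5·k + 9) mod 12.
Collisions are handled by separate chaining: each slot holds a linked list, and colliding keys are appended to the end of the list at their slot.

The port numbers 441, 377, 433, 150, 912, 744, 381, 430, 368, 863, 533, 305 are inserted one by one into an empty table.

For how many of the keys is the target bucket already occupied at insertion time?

4

Insert 441: h=6, bucket 6 empty → new chain.
Insert 377: h=10, bucket 10 empty → new chain.
Insert 433: h=2, bucket 2 empty → new chain.
Insert 150: h=3, bucket 3 empty → new chain.
Insert 912: h=9, bucket 9 empty → new chain.
Insert 744: h=9, bucket 9 nonempty → append to chain.
Insert 381: h=6, bucket 6 nonempty → append to chain.
Insert 430: h=11, bucket 11 empty → new chain.
Insert 368: h=1, bucket 1 empty → new chain.
Insert 863: h=4, bucket 4 empty → new chain.
Insert 533: h=10, bucket 10 nonempty → append to chain.
Insert 305: h=10, bucket 10 nonempty → append to chain.
Final buckets:
0: ∅
1: 368
2: 433
3: 150
4: 863
5: ∅
6: 441 -> 381
7: ∅
8: ∅
9: 912 -> 744
10: 377 -> 533 -> 305
11: 430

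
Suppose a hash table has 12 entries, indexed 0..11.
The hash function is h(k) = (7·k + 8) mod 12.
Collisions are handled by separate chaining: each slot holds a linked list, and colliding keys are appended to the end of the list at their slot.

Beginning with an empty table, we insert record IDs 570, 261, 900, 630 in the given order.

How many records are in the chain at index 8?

1

Insert 570: h=2, bucket 2 empty -> new chain.
Insert 261: h=11, bucket 11 empty -> new chain.
Insert 900: h=8, bucket 8 empty -> new chain.
Insert 630: h=2, bucket 2 nonempty -> append to chain.
Final buckets:
0: —
1: —
2: 570 -> 630
3: —
4: —
5: —
6: —
7: —
8: 900
9: —
10: —
11: 261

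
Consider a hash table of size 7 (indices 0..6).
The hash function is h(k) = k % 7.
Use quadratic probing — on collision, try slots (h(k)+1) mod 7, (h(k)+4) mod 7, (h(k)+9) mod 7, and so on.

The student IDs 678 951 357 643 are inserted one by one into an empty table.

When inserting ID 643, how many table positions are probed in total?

Insert 678: h=6, slot 6 empty → index 6.
Insert 951: h=6, slot 6 occupied → index 0.
Insert 357: h=0, slot 0 occupied → index 1.
Insert 643: h=6, slots 6,0 occupied → index 3.
Table: [951, 357, ∅, 643, ∅, ∅, 678]

3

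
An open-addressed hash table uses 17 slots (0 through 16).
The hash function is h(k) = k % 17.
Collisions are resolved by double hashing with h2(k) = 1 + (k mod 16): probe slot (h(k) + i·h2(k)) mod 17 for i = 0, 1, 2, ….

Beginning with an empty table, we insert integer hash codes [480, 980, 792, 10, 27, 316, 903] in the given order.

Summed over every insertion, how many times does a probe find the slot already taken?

480 hashes to 4; slot 4 is free -> place at 4.
980 hashes to 11; slot 11 is free -> place at 11.
792 hashes to 10; slot 10 is free -> place at 10.
10 hashes to 10, h2=11; 10,4 taken -> place at 15.
27 hashes to 10, h2=12; 10 taken -> place at 5.
316 hashes to 10, h2=13; 10 taken -> place at 6.
903 hashes to 2; slot 2 is free -> place at 2.
Table: [-, -, 903, -, 480, 27, 316, -, -, -, 792, 980, -, -, -, 10, -]

4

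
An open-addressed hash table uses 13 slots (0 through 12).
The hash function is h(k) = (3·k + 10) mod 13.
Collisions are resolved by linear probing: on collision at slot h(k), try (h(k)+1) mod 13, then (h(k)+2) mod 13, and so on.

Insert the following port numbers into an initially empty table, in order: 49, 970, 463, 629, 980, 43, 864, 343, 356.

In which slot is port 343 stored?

3

Insert 49: h=1, slot 1 empty -> index 1.
Insert 970: h=8, slot 8 empty -> index 8.
Insert 463: h=8, slot 8 occupied -> index 9.
Insert 629: h=12, slot 12 empty -> index 12.
Insert 980: h=12, slot 12 occupied -> index 0.
Insert 43: h=9, slot 9 occupied -> index 10.
Insert 864: h=2, slot 2 empty -> index 2.
Insert 343: h=12, slots 12,0,1,2 occupied -> index 3.
Insert 356: h=12, slots 12,0,1,2,3 occupied -> index 4.
Table: [980, 49, 864, 343, 356, ∅, ∅, ∅, 970, 463, 43, ∅, 629]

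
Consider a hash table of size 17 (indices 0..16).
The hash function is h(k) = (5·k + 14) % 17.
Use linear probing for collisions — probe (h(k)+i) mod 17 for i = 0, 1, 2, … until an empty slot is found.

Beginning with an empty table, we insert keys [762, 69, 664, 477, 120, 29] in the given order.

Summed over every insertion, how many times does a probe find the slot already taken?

762 hashes to 16; slot 16 is free => place at 16.
69 hashes to 2; slot 2 is free => place at 2.
664 hashes to 2; 2 taken => place at 3.
477 hashes to 2; 2,3 taken => place at 4.
120 hashes to 2; 2,3,4 taken => place at 5.
29 hashes to 6; slot 6 is free => place at 6.
Table: [—, —, 69, 664, 477, 120, 29, —, —, —, —, —, —, —, —, —, 762]

6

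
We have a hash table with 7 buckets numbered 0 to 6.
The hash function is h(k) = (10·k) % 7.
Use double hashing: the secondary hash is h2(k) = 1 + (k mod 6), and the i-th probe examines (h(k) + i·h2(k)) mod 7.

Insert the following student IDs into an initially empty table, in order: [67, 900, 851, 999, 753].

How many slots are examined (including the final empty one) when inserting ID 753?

Insert 67: h=5, slot 5 empty => index 5.
Insert 900: h=5, h2=1, slot 5 occupied => index 6.
Insert 851: h=5, h2=6, slot 5 occupied => index 4.
Insert 999: h=1, slot 1 empty => index 1.
Insert 753: h=5, h2=4, slot 5 occupied => index 2.
Table: [_, 999, 753, _, 851, 67, 900]

2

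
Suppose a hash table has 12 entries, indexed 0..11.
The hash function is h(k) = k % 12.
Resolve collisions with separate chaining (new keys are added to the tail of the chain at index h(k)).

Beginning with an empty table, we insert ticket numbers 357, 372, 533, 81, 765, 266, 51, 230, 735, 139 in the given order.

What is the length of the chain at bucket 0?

1

357 → bucket 9
372 → bucket 0
533 → bucket 5
81 → bucket 9 (collision)
765 → bucket 9 (collision)
266 → bucket 2
51 → bucket 3
230 → bucket 2 (collision)
735 → bucket 3 (collision)
139 → bucket 7
Final buckets:
0: 372
1: .
2: 266 -> 230
3: 51 -> 735
4: .
5: 533
6: .
7: 139
8: .
9: 357 -> 81 -> 765
10: .
11: .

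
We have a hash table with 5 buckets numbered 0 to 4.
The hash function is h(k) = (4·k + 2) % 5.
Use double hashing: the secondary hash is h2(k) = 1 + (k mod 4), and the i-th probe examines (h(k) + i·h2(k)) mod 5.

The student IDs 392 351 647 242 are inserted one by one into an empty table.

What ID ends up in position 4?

647

392: h=0 => slot 0
351: h=1 => slot 1
647: h=0, h2=4, probe 0,4 => slot 4
242: h=0, h2=3, probe 0,3 => slot 3
Table: [392, 351, -, 242, 647]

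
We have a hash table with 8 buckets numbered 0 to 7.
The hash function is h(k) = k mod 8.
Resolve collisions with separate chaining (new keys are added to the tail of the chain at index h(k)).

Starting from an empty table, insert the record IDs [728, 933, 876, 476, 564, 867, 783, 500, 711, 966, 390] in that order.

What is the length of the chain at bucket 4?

Insert 728: h=0, bucket 0 empty → new chain.
Insert 933: h=5, bucket 5 empty → new chain.
Insert 876: h=4, bucket 4 empty → new chain.
Insert 476: h=4, bucket 4 nonempty → append to chain.
Insert 564: h=4, bucket 4 nonempty → append to chain.
Insert 867: h=3, bucket 3 empty → new chain.
Insert 783: h=7, bucket 7 empty → new chain.
Insert 500: h=4, bucket 4 nonempty → append to chain.
Insert 711: h=7, bucket 7 nonempty → append to chain.
Insert 966: h=6, bucket 6 empty → new chain.
Insert 390: h=6, bucket 6 nonempty → append to chain.
Final buckets:
0: 728
1: .
2: .
3: 867
4: 876 -> 476 -> 564 -> 500
5: 933
6: 966 -> 390
7: 783 -> 711

4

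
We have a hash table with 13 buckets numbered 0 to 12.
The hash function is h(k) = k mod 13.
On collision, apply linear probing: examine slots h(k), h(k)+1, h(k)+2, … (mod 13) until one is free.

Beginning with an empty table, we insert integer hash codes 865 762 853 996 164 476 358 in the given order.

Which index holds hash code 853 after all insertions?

865: h=7 -> slot 7
762: h=8 -> slot 8
853: h=8, probe 8,9 -> slot 9
996: h=8, probe 8,9,10 -> slot 10
164: h=8, probe 8,9,10,11 -> slot 11
476: h=8, probe 8,9,10,11,12 -> slot 12
358: h=7, probe 7,8,9,10,11,12,0 -> slot 0
Table: [358, _, _, _, _, _, _, 865, 762, 853, 996, 164, 476]

9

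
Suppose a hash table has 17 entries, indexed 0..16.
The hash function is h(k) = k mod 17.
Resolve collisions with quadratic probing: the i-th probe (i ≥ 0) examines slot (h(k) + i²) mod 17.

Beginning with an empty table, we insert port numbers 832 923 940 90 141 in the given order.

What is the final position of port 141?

14

Insert 832: h=16, slot 16 empty → index 16.
Insert 923: h=5, slot 5 empty → index 5.
Insert 940: h=5, slot 5 occupied → index 6.
Insert 90: h=5, slots 5,6 occupied → index 9.
Insert 141: h=5, slots 5,6,9 occupied → index 14.
Table: [_, _, _, _, _, 923, 940, _, _, 90, _, _, _, _, 141, _, 832]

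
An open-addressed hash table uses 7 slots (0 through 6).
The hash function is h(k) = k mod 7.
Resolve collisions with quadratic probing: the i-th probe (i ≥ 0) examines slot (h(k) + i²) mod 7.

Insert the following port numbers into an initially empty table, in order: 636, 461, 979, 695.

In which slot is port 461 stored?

Insert 636: h=6, slot 6 empty => index 6.
Insert 461: h=6, slot 6 occupied => index 0.
Insert 979: h=6, slots 6,0 occupied => index 3.
Insert 695: h=2, slot 2 empty => index 2.
Table: [461, —, 695, 979, —, —, 636]

0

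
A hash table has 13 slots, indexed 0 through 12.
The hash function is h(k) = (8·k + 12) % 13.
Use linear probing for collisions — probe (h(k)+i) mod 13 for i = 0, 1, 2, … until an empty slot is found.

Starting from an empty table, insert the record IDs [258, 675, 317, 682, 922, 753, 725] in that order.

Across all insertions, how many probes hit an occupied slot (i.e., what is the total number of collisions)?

Insert 258: h=9, slot 9 empty → index 9.
Insert 675: h=4, slot 4 empty → index 4.
Insert 317: h=0, slot 0 empty → index 0.
Insert 682: h=8, slot 8 empty → index 8.
Insert 922: h=4, slot 4 occupied → index 5.
Insert 753: h=4, slots 4,5 occupied → index 6.
Insert 725: h=1, slot 1 empty → index 1.
Table: [317, 725, -, -, 675, 922, 753, -, 682, 258, -, -, -]

3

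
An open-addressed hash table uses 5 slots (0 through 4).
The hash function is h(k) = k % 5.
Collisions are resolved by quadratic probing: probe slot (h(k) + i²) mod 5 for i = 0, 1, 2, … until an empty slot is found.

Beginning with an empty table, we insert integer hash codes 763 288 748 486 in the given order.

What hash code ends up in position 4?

Insert 763: h=3, slot 3 empty -> index 3.
Insert 288: h=3, slot 3 occupied -> index 4.
Insert 748: h=3, slots 3,4 occupied -> index 2.
Insert 486: h=1, slot 1 empty -> index 1.
Table: [_, 486, 748, 763, 288]

288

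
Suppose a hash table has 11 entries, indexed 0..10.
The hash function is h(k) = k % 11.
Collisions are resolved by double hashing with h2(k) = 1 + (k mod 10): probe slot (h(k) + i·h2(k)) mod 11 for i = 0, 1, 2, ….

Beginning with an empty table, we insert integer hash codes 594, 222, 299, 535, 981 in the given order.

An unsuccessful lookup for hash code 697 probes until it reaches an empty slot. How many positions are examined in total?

3

594: h=0 -> slot 0
222: h=2 -> slot 2
299: h=2, h2=10, probe 2,1 -> slot 1
535: h=7 -> slot 7
981: h=2, h2=2, probe 2,4 -> slot 4
Table: [594, 299, 222, -, 981, -, -, 535, -, -, -]
Lookup 697: h=4, h2=8, probe 4,1,9 → slot 9 empty, not found.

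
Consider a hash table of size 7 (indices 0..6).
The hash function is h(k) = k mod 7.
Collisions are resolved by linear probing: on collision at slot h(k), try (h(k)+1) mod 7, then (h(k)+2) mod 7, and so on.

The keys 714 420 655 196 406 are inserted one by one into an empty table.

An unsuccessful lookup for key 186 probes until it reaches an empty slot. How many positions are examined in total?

2

Insert 714: h=0, slot 0 empty => index 0.
Insert 420: h=0, slot 0 occupied => index 1.
Insert 655: h=4, slot 4 empty => index 4.
Insert 196: h=0, slots 0,1 occupied => index 2.
Insert 406: h=0, slots 0,1,2 occupied => index 3.
Table: [714, 420, 196, 406, 655, _, _]
Lookup 186: h=4, probe 4,5 → slot 5 empty, not found.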